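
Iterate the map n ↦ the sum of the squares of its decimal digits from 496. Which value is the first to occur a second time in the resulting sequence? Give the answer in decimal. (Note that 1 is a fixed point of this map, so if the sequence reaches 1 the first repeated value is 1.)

1

496 → 133
133 → 19
19 → 82
82 → 68
68 → 100
100 → 1  — reached the fixed point 1.
1 → 1, so 1 is the first repeated value.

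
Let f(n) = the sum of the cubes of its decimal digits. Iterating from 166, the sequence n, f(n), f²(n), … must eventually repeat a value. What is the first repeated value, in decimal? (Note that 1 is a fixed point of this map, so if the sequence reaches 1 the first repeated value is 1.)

166 → 1³ + 6³ + 6³ = 433
433 → 4³ + 3³ + 3³ = 118
118 → 1³ + 1³ + 8³ = 514
514 → 5³ + 1³ + 4³ = 190
190 → 1³ + 9³ + 0³ = 730
730 → 7³ + 3³ + 0³ = 370
370 → 3³ + 7³ + 0³ = 370  — 370 already appeared earlier.

370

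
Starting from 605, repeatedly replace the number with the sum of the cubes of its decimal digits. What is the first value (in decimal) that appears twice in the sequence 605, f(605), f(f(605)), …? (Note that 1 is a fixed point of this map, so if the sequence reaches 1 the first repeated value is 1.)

371

605 → 341
341 → 92
92 → 737
737 → 713
713 → 371
371 → 371  — 371 already appeared earlier.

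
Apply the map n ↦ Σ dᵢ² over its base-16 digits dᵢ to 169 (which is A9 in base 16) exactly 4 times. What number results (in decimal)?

50

169 = (10,9)_16 → 10² + 9² = 181
181 = (11,5)_16 → 11² + 5² = 146
146 = (9,2)_16 → 9² + 2² = 85
85 = (5,5)_16 → 5² + 5² = 50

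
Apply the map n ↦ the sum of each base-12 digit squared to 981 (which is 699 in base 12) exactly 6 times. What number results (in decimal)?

128

981 = (6,9,9)_12 → 6² + 9² + 9² = 198
198 = (1,4,6)_12 → 1² + 4² + 6² = 53
53 = (4,5)_12 → 4² + 5² = 41
41 = (3,5)_12 → 3² + 5² = 34
34 = (2,10)_12 → 2² + 10² = 104
104 = (8,8)_12 → 8² + 8² = 128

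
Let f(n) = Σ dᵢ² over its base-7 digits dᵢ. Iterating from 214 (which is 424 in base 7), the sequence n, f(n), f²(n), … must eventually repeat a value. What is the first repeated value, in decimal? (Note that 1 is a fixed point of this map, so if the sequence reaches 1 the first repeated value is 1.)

214 = (4,2,4)_7 → 4² + 2² + 4² = 16 + 4 + 16 = 36
36 = (5,1)_7 → 5² + 1² = 25 + 1 = 26
26 = (3,5)_7 → 3² + 5² = 9 + 25 = 34
34 = (4,6)_7 → 4² + 6² = 16 + 36 = 52
52 = (1,0,3)_7 → 1² + 0² + 3² = 1 + 0 + 9 = 10
10 = (1,3)_7 → 1² + 3² = 1 + 9 = 10  — 10 already appeared earlier.

10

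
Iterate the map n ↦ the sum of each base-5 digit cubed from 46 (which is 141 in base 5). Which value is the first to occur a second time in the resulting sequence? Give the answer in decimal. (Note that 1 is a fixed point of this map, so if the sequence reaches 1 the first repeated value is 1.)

28

46 = (1,4,1)_5 → 1³ + 4³ + 1³ = 1 + 64 + 1 = 66
66 = (2,3,1)_5 → 2³ + 3³ + 1³ = 8 + 27 + 1 = 36
36 = (1,2,1)_5 → 1³ + 2³ + 1³ = 1 + 8 + 1 = 10
10 = (2,0)_5 → 2³ + 0³ = 8 + 0 = 8
8 = (1,3)_5 → 1³ + 3³ = 1 + 27 = 28
28 = (1,0,3)_5 → 1³ + 0³ + 3³ = 1 + 0 + 27 = 28  — 28 already appeared earlier.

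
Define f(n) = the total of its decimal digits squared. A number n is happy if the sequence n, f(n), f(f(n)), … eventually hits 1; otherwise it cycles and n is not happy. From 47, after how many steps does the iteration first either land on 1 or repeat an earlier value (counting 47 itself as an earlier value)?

11

47 → 4² + 7² = 16 + 49 = 65
65 → 6² + 5² = 36 + 25 = 61
61 → 6² + 1² = 36 + 1 = 37
37 → 3² + 7² = 9 + 49 = 58
58 → 5² + 8² = 25 + 64 = 89
89 → 8² + 9² = 64 + 81 = 145
145 → 1² + 4² + 5² = 1 + 16 + 25 = 42
42 → 4² + 2² = 16 + 4 = 20
20 → 2² + 0² = 4 + 0 = 4
4 → 4² = 16
16 → 1² + 6² = 1 + 36 = 37  — 37 repeats.
That took 11 steps.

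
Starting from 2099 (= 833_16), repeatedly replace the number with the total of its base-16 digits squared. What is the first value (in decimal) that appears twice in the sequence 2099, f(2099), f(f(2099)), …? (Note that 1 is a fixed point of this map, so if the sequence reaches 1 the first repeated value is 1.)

169

2099 = (8,3,3)_16 → 82
82 = (5,2)_16 → 29
29 = (1,13)_16 → 170
170 = (10,10)_16 → 200
200 = (12,8)_16 → 208
208 = (13,0)_16 → 169
169 = (10,9)_16 → 181
181 = (11,5)_16 → 146
146 = (9,2)_16 → 85
85 = (5,5)_16 → 50
50 = (3,2)_16 → 13
13 = (13)_16 → 169  — 169 already appeared earlier.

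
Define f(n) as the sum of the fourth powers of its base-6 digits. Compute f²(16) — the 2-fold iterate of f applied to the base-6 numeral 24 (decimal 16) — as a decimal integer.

99

16 = (2,4)_6 → 2⁴ + 4⁴ = 16 + 256 = 272
272 = (1,1,3,2)_6 → 1⁴ + 1⁴ + 3⁴ + 2⁴ = 1 + 1 + 81 + 16 = 99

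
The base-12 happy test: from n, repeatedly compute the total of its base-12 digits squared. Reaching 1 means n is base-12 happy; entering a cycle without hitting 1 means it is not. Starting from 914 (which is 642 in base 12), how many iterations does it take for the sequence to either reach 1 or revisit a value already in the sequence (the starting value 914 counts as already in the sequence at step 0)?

914 = (6,4,2)_12 → 6² + 4² + 2² = 56
56 = (4,8)_12 → 4² + 8² = 80
80 = (6,8)_12 → 6² + 8² = 100
100 = (8,4)_12 → 8² + 4² = 80  — 80 repeats.
That took 4 steps.

4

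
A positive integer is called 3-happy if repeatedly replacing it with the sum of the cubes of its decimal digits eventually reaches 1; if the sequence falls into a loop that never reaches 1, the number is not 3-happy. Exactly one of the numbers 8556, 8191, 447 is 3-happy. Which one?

8556: 8556 → 978 → 1584 → 702 → 351 → 153 → 153  — repeats 153 (not 3-happy)
8191: 8191 → 1243 → 100 → 1  — reaches 1 (3-happy)
447: 447 → 471 → 408 → 576 → 684 → 792 → 1080 → 513 → 153 → 153  — repeats 153 (not 3-happy)

8191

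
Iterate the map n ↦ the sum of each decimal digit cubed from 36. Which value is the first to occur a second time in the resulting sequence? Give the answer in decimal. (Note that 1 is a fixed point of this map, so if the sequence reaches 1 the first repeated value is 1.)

153

36 → 3³ + 6³ = 27 + 216 = 243
243 → 2³ + 4³ + 3³ = 8 + 64 + 27 = 99
99 → 9³ + 9³ = 729 + 729 = 1458
1458 → 1³ + 4³ + 5³ + 8³ = 1 + 64 + 125 + 512 = 702
702 → 7³ + 0³ + 2³ = 343 + 0 + 8 = 351
351 → 3³ + 5³ + 1³ = 27 + 125 + 1 = 153
153 → 1³ + 5³ + 3³ = 1 + 125 + 27 = 153  — 153 already appeared earlier.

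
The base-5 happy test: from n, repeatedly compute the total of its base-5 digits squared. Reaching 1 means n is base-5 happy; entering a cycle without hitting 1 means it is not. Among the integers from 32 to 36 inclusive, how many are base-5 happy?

2

32: 32 → 6 → 2 → 4 → 16 → 10 → 4  (repeats 4)
33: 33 → 11 → 5 → 1  (reaches 1)
34: 34 → 18 → 18  (repeats 18)
35: 35 → 5 → 1  (reaches 1)
36: 36 → 6 → 2 → 4 → 16 → 10 → 4  (repeats 4)
base-5 happy: 33, 35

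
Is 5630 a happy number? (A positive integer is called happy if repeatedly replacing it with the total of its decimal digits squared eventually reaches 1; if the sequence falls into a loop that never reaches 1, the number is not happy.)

happy

5630 → 5² + 6² + 3² + 0² = 70
70 → 7² + 0² = 49
49 → 4² + 9² = 97
97 → 9² + 7² = 130
130 → 1² + 3² + 0² = 10
10 → 1² + 0² = 1  — reached 1.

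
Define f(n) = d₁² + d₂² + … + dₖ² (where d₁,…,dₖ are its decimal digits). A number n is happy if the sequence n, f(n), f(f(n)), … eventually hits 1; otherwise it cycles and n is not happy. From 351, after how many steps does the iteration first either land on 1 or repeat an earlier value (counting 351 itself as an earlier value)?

351 → 3² + 5² + 1² = 35
35 → 3² + 5² = 34
34 → 3² + 4² = 25
25 → 2² + 5² = 29
29 → 2² + 9² = 85
85 → 8² + 5² = 89
89 → 8² + 9² = 145
145 → 1² + 4² + 5² = 42
42 → 4² + 2² = 20
20 → 2² + 0² = 4
4 → 4² = 16
16 → 1² + 6² = 37
37 → 3² + 7² = 58
58 → 5² + 8² = 89  — 89 repeats.
That took 14 steps.

14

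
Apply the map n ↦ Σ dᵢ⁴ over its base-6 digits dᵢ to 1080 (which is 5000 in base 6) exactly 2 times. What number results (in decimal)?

658

1080 = (5,0,0,0)_6 → 5⁴ + 0⁴ + 0⁴ + 0⁴ = 625 + 0 + 0 + 0 = 625
625 = (2,5,2,1)_6 → 2⁴ + 5⁴ + 2⁴ + 1⁴ = 16 + 625 + 16 + 1 = 658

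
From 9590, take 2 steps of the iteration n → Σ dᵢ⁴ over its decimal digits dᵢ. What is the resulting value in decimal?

9590 → 9⁴ + 5⁴ + 9⁴ + 0⁴ = 13747
13747 → 1⁴ + 3⁴ + 7⁴ + 4⁴ + 7⁴ = 5140

5140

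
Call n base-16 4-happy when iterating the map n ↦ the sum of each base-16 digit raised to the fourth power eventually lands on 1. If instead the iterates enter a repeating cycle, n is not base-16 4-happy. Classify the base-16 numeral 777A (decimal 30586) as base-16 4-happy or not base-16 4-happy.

not base-16 4-happy

30586 = (7,7,7,10)_16 → 7⁴ + 7⁴ + 7⁴ + 10⁴ = 17203
17203 = (4,3,3,3)_16 → 4⁴ + 3⁴ + 3⁴ + 3⁴ = 499
499 = (1,15,3)_16 → 1⁴ + 15⁴ + 3⁴ = 50707
50707 = (12,6,1,3)_16 → 12⁴ + 6⁴ + 1⁴ + 3⁴ = 22114
22114 = (5,6,6,2)_16 → 5⁴ + 6⁴ + 6⁴ + 2⁴ = 3233
3233 = (12,10,1)_16 → 12⁴ + 10⁴ + 1⁴ = 30737
30737 = (7,8,1,1)_16 → 7⁴ + 8⁴ + 1⁴ + 1⁴ = 6499
6499 = (1,9,6,3)_16 → 1⁴ + 9⁴ + 6⁴ + 3⁴ = 7939
7939 = (1,15,0,3)_16 → 1⁴ + 15⁴ + 0⁴ + 3⁴ = 50707  — 50707 already seen; the sequence cycles without reaching 1.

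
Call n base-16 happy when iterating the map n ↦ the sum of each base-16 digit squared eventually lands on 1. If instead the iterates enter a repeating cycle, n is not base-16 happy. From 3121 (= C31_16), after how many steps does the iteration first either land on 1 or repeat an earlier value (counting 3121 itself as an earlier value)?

3121 = (12,3,1)_16 → 12² + 3² + 1² = 154
154 = (9,10)_16 → 9² + 10² = 181
181 = (11,5)_16 → 11² + 5² = 146
146 = (9,2)_16 → 9² + 2² = 85
85 = (5,5)_16 → 5² + 5² = 50
50 = (3,2)_16 → 3² + 2² = 13
13 = (13)_16 → 13² = 169
169 = (10,9)_16 → 10² + 9² = 181  — 181 repeats.
That took 8 steps.

8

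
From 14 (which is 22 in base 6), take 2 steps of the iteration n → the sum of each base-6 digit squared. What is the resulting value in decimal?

14 = (2,2)_6 → 2² + 2² = 4 + 4 = 8
8 = (1,2)_6 → 1² + 2² = 1 + 4 = 5

5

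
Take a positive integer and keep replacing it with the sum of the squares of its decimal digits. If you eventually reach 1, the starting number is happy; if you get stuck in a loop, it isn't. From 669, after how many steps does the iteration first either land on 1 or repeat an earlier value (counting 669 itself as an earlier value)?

15

669 → 153
153 → 35
35 → 34
34 → 25
25 → 29
29 → 85
85 → 89
89 → 145
145 → 42
42 → 20
20 → 4
4 → 16
16 → 37
37 → 58
58 → 89  — 89 repeats.
That took 15 steps.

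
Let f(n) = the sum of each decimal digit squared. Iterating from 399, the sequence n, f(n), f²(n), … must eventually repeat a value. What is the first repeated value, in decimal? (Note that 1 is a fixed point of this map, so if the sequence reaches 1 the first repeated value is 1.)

16

399 → 3² + 9² + 9² = 9 + 81 + 81 = 171
171 → 1² + 7² + 1² = 1 + 49 + 1 = 51
51 → 5² + 1² = 25 + 1 = 26
26 → 2² + 6² = 4 + 36 = 40
40 → 4² + 0² = 16 + 0 = 16
16 → 1² + 6² = 1 + 36 = 37
37 → 3² + 7² = 9 + 49 = 58
58 → 5² + 8² = 25 + 64 = 89
89 → 8² + 9² = 64 + 81 = 145
145 → 1² + 4² + 5² = 1 + 16 + 25 = 42
42 → 4² + 2² = 16 + 4 = 20
20 → 2² + 0² = 4 + 0 = 4
4 → 4² = 16  — 16 already appeared earlier.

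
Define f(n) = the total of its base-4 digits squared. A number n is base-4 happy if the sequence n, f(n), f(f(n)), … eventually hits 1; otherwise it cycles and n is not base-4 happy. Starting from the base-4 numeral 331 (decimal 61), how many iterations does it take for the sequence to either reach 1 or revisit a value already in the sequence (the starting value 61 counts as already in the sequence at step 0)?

61 = (3,3,1)_4 → 3² + 3² + 1² = 9 + 9 + 1 = 19
19 = (1,0,3)_4 → 1² + 0² + 3² = 1 + 0 + 9 = 10
10 = (2,2)_4 → 2² + 2² = 4 + 4 = 8
8 = (2,0)_4 → 2² + 0² = 4 + 0 = 4
4 = (1,0)_4 → 1² + 0² = 1 + 0 = 1  — reached 1.
That took 5 steps.

5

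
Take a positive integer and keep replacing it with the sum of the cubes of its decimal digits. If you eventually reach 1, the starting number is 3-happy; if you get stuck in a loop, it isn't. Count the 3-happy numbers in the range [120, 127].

1

120: 120 → 9 → 729 → 1080 → 513 → 153 → 153  (repeats 153)
121: 121 → 10 → 1  (reaches 1)
122: 122 → 17 → 344 → 155 → 251 → 134 → 92 → 737 → 713 → 371 → 371  (repeats 371)
123: 123 → 36 → 243 → 99 → 1458 → 702 → 351 → 153 → 153  (repeats 153)
124: 124 → 73 → 370 → 370  (repeats 370)
125: 125 → 134 → 92 → 737 → 713 → 371 → 371  (repeats 371)
126: 126 → 225 → 141 → 66 → 432 → 99 → 1458 → 702 → 351 → 153 → 153  (repeats 153)
127: 127 → 352 → 160 → 217 → 352  (repeats 352)
3-happy: 121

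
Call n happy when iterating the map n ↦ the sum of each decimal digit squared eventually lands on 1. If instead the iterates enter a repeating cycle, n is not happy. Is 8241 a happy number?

not happy

8241 → 8² + 2² + 4² + 1² = 64 + 4 + 16 + 1 = 85
85 → 8² + 5² = 64 + 25 = 89
89 → 8² + 9² = 64 + 81 = 145
145 → 1² + 4² + 5² = 1 + 16 + 25 = 42
42 → 4² + 2² = 16 + 4 = 20
20 → 2² + 0² = 4 + 0 = 4
4 → 4² = 16
16 → 1² + 6² = 1 + 36 = 37
37 → 3² + 7² = 9 + 49 = 58
58 → 5² + 8² = 25 + 64 = 89  — 89 already seen; the sequence cycles without reaching 1.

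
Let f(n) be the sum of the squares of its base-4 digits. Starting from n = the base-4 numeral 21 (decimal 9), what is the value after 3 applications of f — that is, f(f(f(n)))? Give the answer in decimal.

9 = (2,1)_4 → 2² + 1² = 4 + 1 = 5
5 = (1,1)_4 → 1² + 1² = 1 + 1 = 2
2 = (2)_4 → 2² = 4

4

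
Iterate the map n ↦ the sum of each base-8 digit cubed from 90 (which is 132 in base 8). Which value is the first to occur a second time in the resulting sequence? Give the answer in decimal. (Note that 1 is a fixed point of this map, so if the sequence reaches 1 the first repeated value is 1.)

1

90 = (1,3,2)_8 → 1³ + 3³ + 2³ = 1 + 27 + 8 = 36
36 = (4,4)_8 → 4³ + 4³ = 64 + 64 = 128
128 = (2,0,0)_8 → 2³ + 0³ + 0³ = 8 + 0 + 0 = 8
8 = (1,0)_8 → 1³ + 0³ = 1 + 0 = 1  — reached the fixed point 1.
1 → 1, so 1 is the first repeated value.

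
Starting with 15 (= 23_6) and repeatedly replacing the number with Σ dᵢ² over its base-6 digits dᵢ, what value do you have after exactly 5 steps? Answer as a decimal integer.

29

15 = (2,3)_6 → 13
13 = (2,1)_6 → 5
5 = (5)_6 → 25
25 = (4,1)_6 → 17
17 = (2,5)_6 → 29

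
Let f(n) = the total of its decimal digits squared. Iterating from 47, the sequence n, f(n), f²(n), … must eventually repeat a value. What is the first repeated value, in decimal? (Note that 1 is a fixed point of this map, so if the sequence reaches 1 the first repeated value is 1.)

47 → 4² + 7² = 65
65 → 6² + 5² = 61
61 → 6² + 1² = 37
37 → 3² + 7² = 58
58 → 5² + 8² = 89
89 → 8² + 9² = 145
145 → 1² + 4² + 5² = 42
42 → 4² + 2² = 20
20 → 2² + 0² = 4
4 → 4² = 16
16 → 1² + 6² = 37  — 37 already appeared earlier.

37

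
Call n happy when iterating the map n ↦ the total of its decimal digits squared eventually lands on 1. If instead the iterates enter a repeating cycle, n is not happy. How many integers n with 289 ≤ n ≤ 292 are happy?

289: 289 → 149 → 98 → 145 → 42 → 20 → 4 → 16 → 37 → 58 → 89 → 145  (repeats 145)
290: 290 → 85 → 89 → 145 → 42 → 20 → 4 → 16 → 37 → 58 → 89  (repeats 89)
291: 291 → 86 → 100 → 1  (reaches 1)
292: 292 → 89 → 145 → 42 → 20 → 4 → 16 → 37 → 58 → 89  (repeats 89)
happy: 291

1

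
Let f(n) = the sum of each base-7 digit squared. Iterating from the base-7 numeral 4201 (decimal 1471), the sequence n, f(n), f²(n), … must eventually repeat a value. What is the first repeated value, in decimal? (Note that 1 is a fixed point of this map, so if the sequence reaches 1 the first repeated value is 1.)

25

1471 = (4,2,0,1)_7 → 4² + 2² + 0² + 1² = 21
21 = (3,0)_7 → 3² + 0² = 9
9 = (1,2)_7 → 1² + 2² = 5
5 = (5)_7 → 5² = 25
25 = (3,4)_7 → 3² + 4² = 25  — 25 already appeared earlier.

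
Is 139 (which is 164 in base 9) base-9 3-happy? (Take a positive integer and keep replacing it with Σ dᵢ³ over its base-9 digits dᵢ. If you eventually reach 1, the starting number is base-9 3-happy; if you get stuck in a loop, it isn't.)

base-9 3-happy

139 = (1,6,4)_9 → 281
281 = (3,4,2)_9 → 99
99 = (1,2,0)_9 → 9
9 = (1,0)_9 → 1  — reached 1.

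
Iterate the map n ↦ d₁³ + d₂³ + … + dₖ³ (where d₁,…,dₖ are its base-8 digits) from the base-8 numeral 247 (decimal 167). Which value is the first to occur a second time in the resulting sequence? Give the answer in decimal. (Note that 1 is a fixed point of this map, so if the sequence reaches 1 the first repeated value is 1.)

559

167 = (2,4,7)_8 → 2³ + 4³ + 7³ = 415
415 = (6,3,7)_8 → 6³ + 3³ + 7³ = 586
586 = (1,1,1,2)_8 → 1³ + 1³ + 1³ + 2³ = 11
11 = (1,3)_8 → 1³ + 3³ = 28
28 = (3,4)_8 → 3³ + 4³ = 91
91 = (1,3,3)_8 → 1³ + 3³ + 3³ = 55
55 = (6,7)_8 → 6³ + 7³ = 559
559 = (1,0,5,7)_8 → 1³ + 0³ + 5³ + 7³ = 469
469 = (7,2,5)_8 → 7³ + 2³ + 5³ = 476
476 = (7,3,4)_8 → 7³ + 3³ + 4³ = 434
434 = (6,6,2)_8 → 6³ + 6³ + 2³ = 440
440 = (6,7,0)_8 → 6³ + 7³ + 0³ = 559  — 559 already appeared earlier.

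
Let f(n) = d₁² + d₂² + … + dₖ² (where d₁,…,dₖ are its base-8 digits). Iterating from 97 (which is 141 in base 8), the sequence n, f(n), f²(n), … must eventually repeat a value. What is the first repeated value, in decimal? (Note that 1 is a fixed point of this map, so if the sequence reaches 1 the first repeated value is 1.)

1

97 = (1,4,1)_8 → 1² + 4² + 1² = 18
18 = (2,2)_8 → 2² + 2² = 8
8 = (1,0)_8 → 1² + 0² = 1  — reached the fixed point 1.
1 → 1, so 1 is the first repeated value.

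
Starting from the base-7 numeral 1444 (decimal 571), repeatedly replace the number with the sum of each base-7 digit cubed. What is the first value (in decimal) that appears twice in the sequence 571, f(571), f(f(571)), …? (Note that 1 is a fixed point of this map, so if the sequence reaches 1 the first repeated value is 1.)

1

571 = (1,4,4,4)_7 → 1³ + 4³ + 4³ + 4³ = 1 + 64 + 64 + 64 = 193
193 = (3,6,4)_7 → 3³ + 6³ + 4³ = 27 + 216 + 64 = 307
307 = (6,1,6)_7 → 6³ + 1³ + 6³ = 216 + 1 + 216 = 433
433 = (1,1,5,6)_7 → 1³ + 1³ + 5³ + 6³ = 1 + 1 + 125 + 216 = 343
343 = (1,0,0,0)_7 → 1³ + 0³ + 0³ + 0³ = 1 + 0 + 0 + 0 = 1  — reached the fixed point 1.
1 → 1, so 1 is the first repeated value.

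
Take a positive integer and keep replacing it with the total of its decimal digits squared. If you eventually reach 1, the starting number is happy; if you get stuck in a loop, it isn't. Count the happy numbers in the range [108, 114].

108: 108 → 65 → 61 → 37 → 58 → 89 → 145 → 42 → 20 → 4 → 16 → 37  — not happy
109: 109 → 82 → 68 → 100 → 1  — happy
110: 110 → 2 → 4 → 16 → 37 → 58 → 89 → 145 → 42 → 20 → 4  — not happy
111: 111 → 3 → 9 → 81 → 65 → 61 → 37 → 58 → 89 → 145 → 42 → 20 → 4 → 16 → 37  — not happy
112: 112 → 6 → 36 → 45 → 41 → 17 → 50 → 25 → 29 → 85 → 89 → 145 → 42 → 20 → 4 → 16 → 37 → 58 → 89  — not happy
113: 113 → 11 → 2 → 4 → 16 → 37 → 58 → 89 → 145 → 42 → 20 → 4  — not happy
114: 114 → 18 → 65 → 61 → 37 → 58 → 89 → 145 → 42 → 20 → 4 → 16 → 37  — not happy
happy: 109

1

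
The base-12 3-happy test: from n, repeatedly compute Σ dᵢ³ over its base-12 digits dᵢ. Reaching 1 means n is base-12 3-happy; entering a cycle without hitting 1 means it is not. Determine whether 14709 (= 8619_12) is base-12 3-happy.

14709 = (8,6,1,9)_12 → 8³ + 6³ + 1³ + 9³ = 1458
1458 = (10,1,6)_12 → 10³ + 1³ + 6³ = 1217
1217 = (8,5,5)_12 → 8³ + 5³ + 5³ = 762
762 = (5,3,6)_12 → 5³ + 3³ + 6³ = 368
368 = (2,6,8)_12 → 2³ + 6³ + 8³ = 736
736 = (5,1,4)_12 → 5³ + 1³ + 4³ = 190
190 = (1,3,10)_12 → 1³ + 3³ + 10³ = 1028
1028 = (7,1,8)_12 → 7³ + 1³ + 8³ = 856
856 = (5,11,4)_12 → 5³ + 11³ + 4³ = 1520
1520 = (10,6,8)_12 → 10³ + 6³ + 8³ = 1728
1728 = (1,0,0,0)_12 → 1³ + 0³ + 0³ + 0³ = 1  — reached 1.

base-12 3-happy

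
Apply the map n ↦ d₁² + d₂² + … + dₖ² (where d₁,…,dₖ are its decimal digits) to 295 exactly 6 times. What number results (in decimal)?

58

295 → 110
110 → 2
2 → 4
4 → 16
16 → 37
37 → 58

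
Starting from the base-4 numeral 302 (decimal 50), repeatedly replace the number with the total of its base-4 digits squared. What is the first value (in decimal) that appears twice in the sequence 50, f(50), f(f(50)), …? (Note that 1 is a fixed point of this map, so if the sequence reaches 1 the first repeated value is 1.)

1

50 = (3,0,2)_4 → 3² + 0² + 2² = 13
13 = (3,1)_4 → 3² + 1² = 10
10 = (2,2)_4 → 2² + 2² = 8
8 = (2,0)_4 → 2² + 0² = 4
4 = (1,0)_4 → 1² + 0² = 1  — reached the fixed point 1.
1 → 1, so 1 is the first repeated value.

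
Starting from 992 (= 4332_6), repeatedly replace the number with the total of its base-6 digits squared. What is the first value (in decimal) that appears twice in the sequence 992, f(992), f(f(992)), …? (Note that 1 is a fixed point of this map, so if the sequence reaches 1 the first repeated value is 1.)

5

992 = (4,3,3,2)_6 → 4² + 3² + 3² + 2² = 16 + 9 + 9 + 4 = 38
38 = (1,0,2)_6 → 1² + 0² + 2² = 1 + 0 + 4 = 5
5 = (5)_6 → 5² = 25
25 = (4,1)_6 → 4² + 1² = 16 + 1 = 17
17 = (2,5)_6 → 2² + 5² = 4 + 25 = 29
29 = (4,5)_6 → 4² + 5² = 16 + 25 = 41
41 = (1,0,5)_6 → 1² + 0² + 5² = 1 + 0 + 25 = 26
26 = (4,2)_6 → 4² + 2² = 16 + 4 = 20
20 = (3,2)_6 → 3² + 2² = 9 + 4 = 13
13 = (2,1)_6 → 2² + 1² = 4 + 1 = 5  — 5 already appeared earlier.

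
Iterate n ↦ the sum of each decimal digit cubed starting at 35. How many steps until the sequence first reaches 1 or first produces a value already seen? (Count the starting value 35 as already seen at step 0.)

35 → 3³ + 5³ = 27 + 125 = 152
152 → 1³ + 5³ + 2³ = 1 + 125 + 8 = 134
134 → 1³ + 3³ + 4³ = 1 + 27 + 64 = 92
92 → 9³ + 2³ = 729 + 8 = 737
737 → 7³ + 3³ + 7³ = 343 + 27 + 343 = 713
713 → 7³ + 1³ + 3³ = 343 + 1 + 27 = 371
371 → 3³ + 7³ + 1³ = 27 + 343 + 1 = 371  — 371 repeats.
That took 7 steps.

7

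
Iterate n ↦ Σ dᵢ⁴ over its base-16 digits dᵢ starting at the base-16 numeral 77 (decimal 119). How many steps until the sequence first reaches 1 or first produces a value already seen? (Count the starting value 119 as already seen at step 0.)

119 = (7,7)_16 → 7⁴ + 7⁴ = 2401 + 2401 = 4802
4802 = (1,2,12,2)_16 → 1⁴ + 2⁴ + 12⁴ + 2⁴ = 1 + 16 + 20736 + 16 = 20769
20769 = (5,1,2,1)_16 → 5⁴ + 1⁴ + 2⁴ + 1⁴ = 625 + 1 + 16 + 1 = 643
643 = (2,8,3)_16 → 2⁴ + 8⁴ + 3⁴ = 16 + 4096 + 81 = 4193
4193 = (1,0,6,1)_16 → 1⁴ + 0⁴ + 6⁴ + 1⁴ = 1 + 0 + 1296 + 1 = 1298
1298 = (5,1,2)_16 → 5⁴ + 1⁴ + 2⁴ = 625 + 1 + 16 = 642
642 = (2,8,2)_16 → 2⁴ + 8⁴ + 2⁴ = 16 + 4096 + 16 = 4128
4128 = (1,0,2,0)_16 → 1⁴ + 0⁴ + 2⁴ + 0⁴ = 1 + 0 + 16 + 0 = 17
17 = (1,1)_16 → 1⁴ + 1⁴ = 1 + 1 = 2
2 = (2)_16 → 2⁴ = 16
16 = (1,0)_16 → 1⁴ + 0⁴ = 1 + 0 = 1  — reached 1.
That took 11 steps.

11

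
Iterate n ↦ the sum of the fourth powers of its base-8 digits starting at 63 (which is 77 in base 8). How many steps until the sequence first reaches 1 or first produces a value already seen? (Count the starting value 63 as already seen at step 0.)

63 = (7,7)_8 → 7⁴ + 7⁴ = 2401 + 2401 = 4802
4802 = (1,1,3,0,2)_8 → 1⁴ + 1⁴ + 3⁴ + 0⁴ + 2⁴ = 1 + 1 + 81 + 0 + 16 = 99
99 = (1,4,3)_8 → 1⁴ + 4⁴ + 3⁴ = 1 + 256 + 81 = 338
338 = (5,2,2)_8 → 5⁴ + 2⁴ + 2⁴ = 625 + 16 + 16 = 657
657 = (1,2,2,1)_8 → 1⁴ + 2⁴ + 2⁴ + 1⁴ = 1 + 16 + 16 + 1 = 34
34 = (4,2)_8 → 4⁴ + 2⁴ = 256 + 16 = 272
272 = (4,2,0)_8 → 4⁴ + 2⁴ + 0⁴ = 256 + 16 + 0 = 272  — 272 repeats.
That took 7 steps.

7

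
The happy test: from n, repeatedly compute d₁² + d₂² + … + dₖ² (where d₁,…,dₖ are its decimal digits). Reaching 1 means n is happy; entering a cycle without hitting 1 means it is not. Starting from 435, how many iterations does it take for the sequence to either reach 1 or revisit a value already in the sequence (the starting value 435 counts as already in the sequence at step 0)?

13

435 → 4² + 3² + 5² = 16 + 9 + 25 = 50
50 → 5² + 0² = 25 + 0 = 25
25 → 2² + 5² = 4 + 25 = 29
29 → 2² + 9² = 4 + 81 = 85
85 → 8² + 5² = 64 + 25 = 89
89 → 8² + 9² = 64 + 81 = 145
145 → 1² + 4² + 5² = 1 + 16 + 25 = 42
42 → 4² + 2² = 16 + 4 = 20
20 → 2² + 0² = 4 + 0 = 4
4 → 4² = 16
16 → 1² + 6² = 1 + 36 = 37
37 → 3² + 7² = 9 + 49 = 58
58 → 5² + 8² = 25 + 64 = 89  — 89 repeats.
That took 13 steps.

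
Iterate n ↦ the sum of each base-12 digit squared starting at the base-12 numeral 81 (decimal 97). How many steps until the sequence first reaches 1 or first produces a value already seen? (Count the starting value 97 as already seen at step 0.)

4

97 = (8,1)_12 → 65
65 = (5,5)_12 → 50
50 = (4,2)_12 → 20
20 = (1,8)_12 → 65  — 65 repeats.
That took 4 steps.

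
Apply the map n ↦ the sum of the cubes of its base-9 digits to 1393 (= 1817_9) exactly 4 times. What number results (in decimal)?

1393 = (1,8,1,7)_9 → 1³ + 8³ + 1³ + 7³ = 1 + 512 + 1 + 343 = 857
857 = (1,1,5,2)_9 → 1³ + 1³ + 5³ + 2³ = 1 + 1 + 125 + 8 = 135
135 = (1,6,0)_9 → 1³ + 6³ + 0³ = 1 + 216 + 0 = 217
217 = (2,6,1)_9 → 2³ + 6³ + 1³ = 8 + 216 + 1 = 225

225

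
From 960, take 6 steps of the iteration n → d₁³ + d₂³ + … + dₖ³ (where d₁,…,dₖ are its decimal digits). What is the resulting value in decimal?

960 → 9³ + 6³ + 0³ = 729 + 216 + 0 = 945
945 → 9³ + 4³ + 5³ = 729 + 64 + 125 = 918
918 → 9³ + 1³ + 8³ = 729 + 1 + 512 = 1242
1242 → 1³ + 2³ + 4³ + 2³ = 1 + 8 + 64 + 8 = 81
81 → 8³ + 1³ = 512 + 1 = 513
513 → 5³ + 1³ + 3³ = 125 + 1 + 27 = 153

153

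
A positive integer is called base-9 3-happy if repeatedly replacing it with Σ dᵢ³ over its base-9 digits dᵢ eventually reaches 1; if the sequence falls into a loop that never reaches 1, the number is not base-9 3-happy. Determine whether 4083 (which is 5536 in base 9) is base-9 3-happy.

base-9 3-happy

4083 = (5,5,3,6)_9 → 5³ + 5³ + 3³ + 6³ = 493
493 = (6,0,7)_9 → 6³ + 0³ + 7³ = 559
559 = (6,8,1)_9 → 6³ + 8³ + 1³ = 729
729 = (1,0,0,0)_9 → 1³ + 0³ + 0³ + 0³ = 1  — reached 1.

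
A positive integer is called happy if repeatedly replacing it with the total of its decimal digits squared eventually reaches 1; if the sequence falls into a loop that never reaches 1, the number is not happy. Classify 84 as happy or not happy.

not happy

84 → 8² + 4² = 80
80 → 8² + 0² = 64
64 → 6² + 4² = 52
52 → 5² + 2² = 29
29 → 2² + 9² = 85
85 → 8² + 5² = 89
89 → 8² + 9² = 145
145 → 1² + 4² + 5² = 42
42 → 4² + 2² = 20
20 → 2² + 0² = 4
4 → 4² = 16
16 → 1² + 6² = 37
37 → 3² + 7² = 58
58 → 5² + 8² = 89  — 89 already seen; the sequence cycles without reaching 1.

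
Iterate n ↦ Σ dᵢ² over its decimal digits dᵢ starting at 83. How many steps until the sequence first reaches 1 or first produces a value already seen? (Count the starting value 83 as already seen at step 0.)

10

83 → 73
73 → 58
58 → 89
89 → 145
145 → 42
42 → 20
20 → 4
4 → 16
16 → 37
37 → 58  — 58 repeats.
That took 10 steps.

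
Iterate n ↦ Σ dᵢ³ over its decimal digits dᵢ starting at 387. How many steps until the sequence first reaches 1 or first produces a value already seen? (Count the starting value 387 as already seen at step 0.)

10

387 → 3³ + 8³ + 7³ = 882
882 → 8³ + 8³ + 2³ = 1032
1032 → 1³ + 0³ + 3³ + 2³ = 36
36 → 3³ + 6³ = 243
243 → 2³ + 4³ + 3³ = 99
99 → 9³ + 9³ = 1458
1458 → 1³ + 4³ + 5³ + 8³ = 702
702 → 7³ + 0³ + 2³ = 351
351 → 3³ + 5³ + 1³ = 153
153 → 1³ + 5³ + 3³ = 153  — 153 repeats.
That took 10 steps.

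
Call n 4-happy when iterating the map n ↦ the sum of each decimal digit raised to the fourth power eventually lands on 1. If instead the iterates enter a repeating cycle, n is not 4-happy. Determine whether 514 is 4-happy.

514 → 5⁴ + 1⁴ + 4⁴ = 625 + 1 + 256 = 882
882 → 8⁴ + 8⁴ + 2⁴ = 4096 + 4096 + 16 = 8208
8208 → 8⁴ + 2⁴ + 0⁴ + 8⁴ = 4096 + 16 + 0 + 4096 = 8208  — 8208 already seen; the sequence cycles without reaching 1.

not 4-happy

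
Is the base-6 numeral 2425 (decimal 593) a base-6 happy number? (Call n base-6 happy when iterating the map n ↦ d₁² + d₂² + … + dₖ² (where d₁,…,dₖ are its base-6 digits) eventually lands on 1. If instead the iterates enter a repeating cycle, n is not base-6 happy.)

593 = (2,4,2,5)_6 → 2² + 4² + 2² + 5² = 49
49 = (1,2,1)_6 → 1² + 2² + 1² = 6
6 = (1,0)_6 → 1² + 0² = 1  — reached 1.

base-6 happy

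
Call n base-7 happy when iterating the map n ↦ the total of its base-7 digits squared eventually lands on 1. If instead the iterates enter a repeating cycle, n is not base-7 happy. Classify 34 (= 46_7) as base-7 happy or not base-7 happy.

not base-7 happy

34 = (4,6)_7 → 4² + 6² = 16 + 36 = 52
52 = (1,0,3)_7 → 1² + 0² + 3² = 1 + 0 + 9 = 10
10 = (1,3)_7 → 1² + 3² = 1 + 9 = 10  — 10 already seen; the sequence cycles without reaching 1.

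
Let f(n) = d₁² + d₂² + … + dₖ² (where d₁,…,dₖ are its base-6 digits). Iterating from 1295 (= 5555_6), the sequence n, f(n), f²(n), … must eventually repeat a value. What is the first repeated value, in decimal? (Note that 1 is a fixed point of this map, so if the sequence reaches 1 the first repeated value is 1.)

1

1295 = (5,5,5,5)_6 → 5² + 5² + 5² + 5² = 100
100 = (2,4,4)_6 → 2² + 4² + 4² = 36
36 = (1,0,0)_6 → 1² + 0² + 0² = 1  — reached the fixed point 1.
1 → 1, so 1 is the first repeated value.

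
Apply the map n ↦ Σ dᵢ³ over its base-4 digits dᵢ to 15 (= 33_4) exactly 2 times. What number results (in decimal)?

15 = (3,3)_4 → 54
54 = (3,1,2)_4 → 36

36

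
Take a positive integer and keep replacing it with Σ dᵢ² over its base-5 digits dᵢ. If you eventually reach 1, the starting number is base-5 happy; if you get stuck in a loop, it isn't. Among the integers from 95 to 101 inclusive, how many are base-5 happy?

95: 95 → 25 → 1  — base-5 happy
96: 96 → 26 → 2 → 4 → 16 → 10 → 4  — not base-5 happy
97: 97 → 29 → 17 → 13 → 13  — not base-5 happy
98: 98 → 34 → 18 → 18  — not base-5 happy
99: 99 → 41 → 11 → 5 → 1  — base-5 happy
100: 100 → 16 → 10 → 4 → 16  — not base-5 happy
101: 101 → 17 → 13 → 13  — not base-5 happy
base-5 happy: 95, 99

2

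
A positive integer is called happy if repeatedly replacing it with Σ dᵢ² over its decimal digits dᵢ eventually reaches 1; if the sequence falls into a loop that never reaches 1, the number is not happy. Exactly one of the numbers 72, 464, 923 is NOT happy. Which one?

72

72: 72 → 53 → 34 → 25 → 29 → 85 → 89 → 145 → 42 → 20 → 4 → 16 → 37 → 58 → 89  — repeats 89 (not happy)
464: 464 → 68 → 100 → 1  — reaches 1 (happy)
923: 923 → 94 → 97 → 130 → 10 → 1  — reaches 1 (happy)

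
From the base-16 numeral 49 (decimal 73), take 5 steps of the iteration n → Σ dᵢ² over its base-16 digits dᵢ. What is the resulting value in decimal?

200

73 = (4,9)_16 → 4² + 9² = 16 + 81 = 97
97 = (6,1)_16 → 6² + 1² = 36 + 1 = 37
37 = (2,5)_16 → 2² + 5² = 4 + 25 = 29
29 = (1,13)_16 → 1² + 13² = 1 + 169 = 170
170 = (10,10)_16 → 10² + 10² = 100 + 100 = 200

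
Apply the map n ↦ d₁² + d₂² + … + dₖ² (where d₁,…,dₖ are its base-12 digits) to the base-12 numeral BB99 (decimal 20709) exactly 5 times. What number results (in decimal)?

20709 = (11,11,9,9)_12 → 11² + 11² + 9² + 9² = 404
404 = (2,9,8)_12 → 2² + 9² + 8² = 149
149 = (1,0,5)_12 → 1² + 0² + 5² = 26
26 = (2,2)_12 → 2² + 2² = 8
8 = (8)_12 → 8² = 64

64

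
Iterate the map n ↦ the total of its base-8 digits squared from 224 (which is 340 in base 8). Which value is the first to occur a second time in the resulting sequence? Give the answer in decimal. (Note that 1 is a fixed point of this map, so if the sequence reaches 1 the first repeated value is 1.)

224 = (3,4,0)_8 → 3² + 4² + 0² = 9 + 16 + 0 = 25
25 = (3,1)_8 → 3² + 1² = 9 + 1 = 10
10 = (1,2)_8 → 1² + 2² = 1 + 4 = 5
5 = (5)_8 → 5² = 25  — 25 already appeared earlier.

25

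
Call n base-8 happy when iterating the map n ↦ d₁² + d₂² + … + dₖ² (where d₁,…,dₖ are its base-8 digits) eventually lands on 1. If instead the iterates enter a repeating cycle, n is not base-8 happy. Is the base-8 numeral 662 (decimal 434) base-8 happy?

434 = (6,6,2)_8 → 6² + 6² + 2² = 76
76 = (1,1,4)_8 → 1² + 1² + 4² = 18
18 = (2,2)_8 → 2² + 2² = 8
8 = (1,0)_8 → 1² + 0² = 1  — reached 1.

base-8 happy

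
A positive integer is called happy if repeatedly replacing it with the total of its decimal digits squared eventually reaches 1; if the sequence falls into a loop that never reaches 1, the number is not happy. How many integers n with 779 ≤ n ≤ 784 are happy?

1

779: 779 → 179 → 131 → 11 → 2 → 4 → 16 → 37 → 58 → 89 → 145 → 42 → 20 → 4  (repeats 4)
780: 780 → 113 → 11 → 2 → 4 → 16 → 37 → 58 → 89 → 145 → 42 → 20 → 4  (repeats 4)
781: 781 → 114 → 18 → 65 → 61 → 37 → 58 → 89 → 145 → 42 → 20 → 4 → 16 → 37  (repeats 37)
782: 782 → 117 → 51 → 26 → 40 → 16 → 37 → 58 → 89 → 145 → 42 → 20 → 4 → 16  (repeats 16)
783: 783 → 122 → 9 → 81 → 65 → 61 → 37 → 58 → 89 → 145 → 42 → 20 → 4 → 16 → 37  (repeats 37)
784: 784 → 129 → 86 → 100 → 1  (reaches 1)
happy: 784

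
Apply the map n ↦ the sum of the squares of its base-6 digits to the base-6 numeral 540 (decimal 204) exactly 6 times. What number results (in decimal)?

25

204 = (5,4,0)_6 → 5² + 4² + 0² = 41
41 = (1,0,5)_6 → 1² + 0² + 5² = 26
26 = (4,2)_6 → 4² + 2² = 20
20 = (3,2)_6 → 3² + 2² = 13
13 = (2,1)_6 → 2² + 1² = 5
5 = (5)_6 → 5² = 25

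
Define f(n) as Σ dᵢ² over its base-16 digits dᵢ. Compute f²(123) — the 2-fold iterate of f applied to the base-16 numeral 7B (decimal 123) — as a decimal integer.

123 = (7,11)_16 → 7² + 11² = 49 + 121 = 170
170 = (10,10)_16 → 10² + 10² = 100 + 100 = 200

200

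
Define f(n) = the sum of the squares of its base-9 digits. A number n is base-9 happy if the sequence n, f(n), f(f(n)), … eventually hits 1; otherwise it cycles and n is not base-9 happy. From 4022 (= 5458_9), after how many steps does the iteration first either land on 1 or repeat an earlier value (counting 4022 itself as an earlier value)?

4022 = (5,4,5,8)_9 → 5² + 4² + 5² + 8² = 130
130 = (1,5,4)_9 → 1² + 5² + 4² = 42
42 = (4,6)_9 → 4² + 6² = 52
52 = (5,7)_9 → 5² + 7² = 74
74 = (8,2)_9 → 8² + 2² = 68
68 = (7,5)_9 → 7² + 5² = 74  — 74 repeats.
That took 6 steps.

6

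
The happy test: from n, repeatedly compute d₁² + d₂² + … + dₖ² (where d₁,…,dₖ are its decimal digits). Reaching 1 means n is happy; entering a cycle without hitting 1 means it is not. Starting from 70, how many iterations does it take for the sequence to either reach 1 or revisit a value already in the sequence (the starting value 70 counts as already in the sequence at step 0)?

5

70 → 7² + 0² = 49
49 → 4² + 9² = 97
97 → 9² + 7² = 130
130 → 1² + 3² + 0² = 10
10 → 1² + 0² = 1  — reached 1.
That took 5 steps.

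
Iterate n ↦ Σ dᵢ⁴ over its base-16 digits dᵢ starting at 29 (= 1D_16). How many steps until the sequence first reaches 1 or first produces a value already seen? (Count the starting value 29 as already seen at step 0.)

29 = (1,13)_16 → 1⁴ + 13⁴ = 28562
28562 = (6,15,9,2)_16 → 6⁴ + 15⁴ + 9⁴ + 2⁴ = 58498
58498 = (14,4,8,2)_16 → 14⁴ + 4⁴ + 8⁴ + 2⁴ = 42784
42784 = (10,7,2,0)_16 → 10⁴ + 7⁴ + 2⁴ + 0⁴ = 12417
12417 = (3,0,8,1)_16 → 3⁴ + 0⁴ + 8⁴ + 1⁴ = 4178
4178 = (1,0,5,2)_16 → 1⁴ + 0⁴ + 5⁴ + 2⁴ = 642
642 = (2,8,2)_16 → 2⁴ + 8⁴ + 2⁴ = 4128
4128 = (1,0,2,0)_16 → 1⁴ + 0⁴ + 2⁴ + 0⁴ = 17
17 = (1,1)_16 → 1⁴ + 1⁴ = 2
2 = (2)_16 → 2⁴ = 16
16 = (1,0)_16 → 1⁴ + 0⁴ = 1  — reached 1.
That took 11 steps.

11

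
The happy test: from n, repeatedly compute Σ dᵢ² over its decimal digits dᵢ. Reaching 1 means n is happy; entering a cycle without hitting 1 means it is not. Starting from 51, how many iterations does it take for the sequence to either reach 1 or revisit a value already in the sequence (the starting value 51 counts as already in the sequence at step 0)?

11

51 → 5² + 1² = 25 + 1 = 26
26 → 2² + 6² = 4 + 36 = 40
40 → 4² + 0² = 16 + 0 = 16
16 → 1² + 6² = 1 + 36 = 37
37 → 3² + 7² = 9 + 49 = 58
58 → 5² + 8² = 25 + 64 = 89
89 → 8² + 9² = 64 + 81 = 145
145 → 1² + 4² + 5² = 1 + 16 + 25 = 42
42 → 4² + 2² = 16 + 4 = 20
20 → 2² + 0² = 4 + 0 = 4
4 → 4² = 16  — 16 repeats.
That took 11 steps.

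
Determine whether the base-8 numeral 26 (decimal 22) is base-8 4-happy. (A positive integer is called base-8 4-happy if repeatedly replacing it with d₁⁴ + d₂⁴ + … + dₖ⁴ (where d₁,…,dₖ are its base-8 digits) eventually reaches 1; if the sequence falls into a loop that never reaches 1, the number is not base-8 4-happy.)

not base-8 4-happy

22 = (2,6)_8 → 2⁴ + 6⁴ = 16 + 1296 = 1312
1312 = (2,4,4,0)_8 → 2⁴ + 4⁴ + 4⁴ + 0⁴ = 16 + 256 + 256 + 0 = 528
528 = (1,0,2,0)_8 → 1⁴ + 0⁴ + 2⁴ + 0⁴ = 1 + 0 + 16 + 0 = 17
17 = (2,1)_8 → 2⁴ + 1⁴ = 16 + 1 = 17  — 17 already seen; the sequence cycles without reaching 1.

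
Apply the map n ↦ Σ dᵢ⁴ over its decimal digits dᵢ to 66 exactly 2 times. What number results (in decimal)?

7218

66 → 6⁴ + 6⁴ = 1296 + 1296 = 2592
2592 → 2⁴ + 5⁴ + 9⁴ + 2⁴ = 16 + 625 + 6561 + 16 = 7218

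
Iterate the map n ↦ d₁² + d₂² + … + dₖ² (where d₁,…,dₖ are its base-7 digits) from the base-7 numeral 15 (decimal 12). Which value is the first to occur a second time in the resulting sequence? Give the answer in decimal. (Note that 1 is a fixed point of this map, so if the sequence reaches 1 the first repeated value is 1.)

10

12 = (1,5)_7 → 26
26 = (3,5)_7 → 34
34 = (4,6)_7 → 52
52 = (1,0,3)_7 → 10
10 = (1,3)_7 → 10  — 10 already appeared earlier.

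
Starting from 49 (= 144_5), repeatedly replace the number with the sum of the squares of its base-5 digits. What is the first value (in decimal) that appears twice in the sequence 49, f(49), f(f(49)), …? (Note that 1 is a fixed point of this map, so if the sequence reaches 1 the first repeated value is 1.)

49 = (1,4,4)_5 → 1² + 4² + 4² = 1 + 16 + 16 = 33
33 = (1,1,3)_5 → 1² + 1² + 3² = 1 + 1 + 9 = 11
11 = (2,1)_5 → 2² + 1² = 4 + 1 = 5
5 = (1,0)_5 → 1² + 0² = 1 + 0 = 1  — reached the fixed point 1.
1 → 1, so 1 is the first repeated value.

1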